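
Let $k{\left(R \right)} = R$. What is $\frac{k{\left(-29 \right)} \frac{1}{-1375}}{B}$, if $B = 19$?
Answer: $\frac{29}{26125} \approx 0.00111$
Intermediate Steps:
$\frac{k{\left(-29 \right)} \frac{1}{-1375}}{B} = \frac{\left(-29\right) \frac{1}{-1375}}{19} = \left(-29\right) \left(- \frac{1}{1375}\right) \frac{1}{19} = \frac{29}{1375} \cdot \frac{1}{19} = \frac{29}{26125}$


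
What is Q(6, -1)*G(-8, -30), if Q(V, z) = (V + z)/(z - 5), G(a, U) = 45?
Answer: -75/2 ≈ -37.500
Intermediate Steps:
Q(V, z) = (V + z)/(-5 + z)
Q(6, -1)*G(-8, -30) = ((6 - 1)/(-5 - 1))*45 = (5/(-6))*45 = -⅙*5*45 = -⅚*45 = -75/2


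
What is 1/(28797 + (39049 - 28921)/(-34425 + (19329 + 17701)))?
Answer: 2605/75026313 ≈ 3.4721e-5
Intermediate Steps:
1/(28797 + (39049 - 28921)/(-34425 + (19329 + 17701))) = 1/(28797 + 10128/(-34425 + 37030)) = 1/(28797 + 10128/2605) = 1/(75026313/2605) = 2605/75026313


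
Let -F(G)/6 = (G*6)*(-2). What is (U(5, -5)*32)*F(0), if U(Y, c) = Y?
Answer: 0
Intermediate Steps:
F(G) = 72*G (F(G) = -6*G*6*(-2) = -6*6*G*(-2) = -(-72)*G = 72*G)
(U(5, -5)*32)*F(0) = (5*32)*(72*0) = 160*0 = 0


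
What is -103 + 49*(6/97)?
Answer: -9697/97 ≈ -99.969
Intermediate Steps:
-103 + 49*(6/97) = -103 + 294/97 = -9697/97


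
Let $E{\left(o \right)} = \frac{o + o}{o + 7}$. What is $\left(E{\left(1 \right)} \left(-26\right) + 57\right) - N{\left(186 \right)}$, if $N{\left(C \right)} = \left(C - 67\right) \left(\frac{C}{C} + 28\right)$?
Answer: $- \frac{6801}{2} \approx -3400.5$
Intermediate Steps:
$E{\left(o \right)} = \frac{2 o}{7 + o}$
$N{\left(C \right)} = -1943 + 29 C$ ($N{\left(C \right)} = \left(-67 + C\right) \left(1 + 28\right) = \left(-67 + C\right) 29 = -1943 + 29 C$)
$\left(E{\left(1 \right)} \left(-26\right) + 57\right) - N{\left(186 \right)} = \left(2 \cdot 1 \frac{1}{7 + 1} \left(-26\right) + 57\right) - \left(-1943 + 29 \cdot 186\right) = \left(2 \cdot 1 \cdot \frac{1}{8} \left(-26\right) + 57\right) - \left(-1943 + 5394\right) = \left(2 \cdot 1 \cdot \frac{1}{8} \left(-26\right) + 57\right) - 3451 = \left(\frac{1}{4} \left(-26\right) + 57\right) - 3451 = \left(- \frac{13}{2} + 57\right) - 3451 = \frac{101}{2} - 3451 = - \frac{6801}{2}$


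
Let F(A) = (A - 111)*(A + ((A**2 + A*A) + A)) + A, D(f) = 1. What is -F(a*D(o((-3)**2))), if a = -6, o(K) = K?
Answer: 7026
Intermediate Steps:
F(A) = A + (-111 + A)*(2*A + 2*A**2) (F(A) = (-111 + A)*(A + ((A**2 + A**2) + A)) + A = (-111 + A)*(A + (2*A**2 + A)) + A = (-111 + A)*(A + (A + 2*A**2)) + A = (-111 + A)*(2*A + 2*A**2) + A = A + (-111 + A)*(2*A + 2*A**2))
-F(a*D(o((-3)**2))) = -(-6*1)*(-221 - (-1320) + 2*(-6*1)**2) = -(-6)*(-221 - 220*(-6) + 2*(-6)**2) = -(-6)*(-221 + 1320 + 2*36) = -(-6)*(-221 + 1320 + 72) = -(-6)*1171 = -1*(-7026) = 7026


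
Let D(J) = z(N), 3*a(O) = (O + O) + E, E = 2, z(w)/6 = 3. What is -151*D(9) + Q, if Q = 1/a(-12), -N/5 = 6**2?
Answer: -59799/22 ≈ -2718.1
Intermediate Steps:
N = -180 (N = -5*6**2 = -5*36 = -180)
z(w) = 18 (z(w) = 6*3 = 18)
a(O) = 2/3 + 2*O/3 (a(O) = ((O + O) + 2)/3 = (2*O + 2)/3 = (2 + 2*O)/3 = 2/3 + 2*O/3)
Q = -3/22 (Q = 1/(2/3 + (2/3)*(-12)) = 1/(2/3 - 8) = 1/(-22/3) = -3/22 ≈ -0.13636)
D(J) = 18
-151*D(9) + Q = -151*18 - 3/22 = -2718 - 3/22 = -59799/22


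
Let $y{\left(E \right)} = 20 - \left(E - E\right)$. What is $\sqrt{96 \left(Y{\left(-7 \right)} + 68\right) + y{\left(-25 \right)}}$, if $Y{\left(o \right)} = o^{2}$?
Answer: $2 \sqrt{2813} \approx 106.08$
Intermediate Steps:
$y{\left(E \right)} = 20$ ($y{\left(E \right)} = 20 - 0 = 20 + 0 = 20$)
$\sqrt{96 \left(Y{\left(-7 \right)} + 68\right) + y{\left(-25 \right)}} = \sqrt{96 \left(\left(-7\right)^{2} + 68\right) + 20} = \sqrt{96 \left(49 + 68\right) + 20} = \sqrt{96 \cdot 117 + 20} = \sqrt{11232 + 20} = \sqrt{11252} = 2 \sqrt{2813}$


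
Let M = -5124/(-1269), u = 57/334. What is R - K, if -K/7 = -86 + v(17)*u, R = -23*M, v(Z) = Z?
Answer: -95303411/141282 ≈ -674.56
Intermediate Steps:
u = 57/334 (u = 57*(1/334) = 57/334 ≈ 0.17066)
M = 1708/423 (M = -5124*(-1/1269) = 1708/423 ≈ 4.0378)
R = -39284/423 (R = -23*1708/423 = -39284/423 ≈ -92.870)
K = 194285/334 (K = -7*(-86 + 17*(57/334)) = -7*(-86 + 969/334) = -7*(-27755/334) = 194285/334 ≈ 581.69)
R - K = -39284/423 - 1*194285/334 = -39284/423 - 194285/334 = -95303411/141282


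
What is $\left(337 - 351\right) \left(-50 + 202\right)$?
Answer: $-2128$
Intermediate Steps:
$\left(337 - 351\right) \left(-50 + 202\right) = \left(-14\right) 152 = -2128$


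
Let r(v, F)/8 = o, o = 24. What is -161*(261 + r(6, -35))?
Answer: -72933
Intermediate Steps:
r(v, F) = 192 (r(v, F) = 8*24 = 192)
-161*(261 + r(6, -35)) = -161*(261 + 192) = -161*453 = -72933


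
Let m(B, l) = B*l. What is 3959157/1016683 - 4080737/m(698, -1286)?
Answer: 7702666114967/912603127924 ≈ 8.4403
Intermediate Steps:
3959157/1016683 - 4080737/m(698, -1286) = 3959157/1016683 - 4080737/(698*(-1286)) = 3959157*(1/1016683) - 4080737/(-897628) = 3959157/1016683 - 4080737*(-1/897628) = 3959157/1016683 + 4080737/897628 = 7702666114967/912603127924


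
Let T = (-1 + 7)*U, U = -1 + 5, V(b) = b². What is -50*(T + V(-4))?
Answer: -2000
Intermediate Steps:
U = 4
T = 24 (T = (-1 + 7)*4 = 6*4 = 24)
-50*(T + V(-4)) = -50*(24 + (-4)²) = -50*(24 + 16) = -50*40 = -2000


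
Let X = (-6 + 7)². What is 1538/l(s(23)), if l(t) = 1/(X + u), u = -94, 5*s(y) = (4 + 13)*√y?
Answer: -143034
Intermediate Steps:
s(y) = 17*√y/5 (s(y) = ((4 + 13)*√y)/5 = (17*√y)/5 = 17*√y/5)
X = 1 (X = 1² = 1)
l(t) = -1/93 (l(t) = 1/(1 - 94) = 1/(-93) = -1/93)
1538/l(s(23)) = 1538/(-1/93) = 1538*(-93) = -143034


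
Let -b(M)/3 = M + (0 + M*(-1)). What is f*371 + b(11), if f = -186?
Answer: -69006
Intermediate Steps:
b(M) = 0 (b(M) = -3*(M + (0 + M*(-1))) = -3*(M + (0 - M)) = -3*(M - M) = -3*0 = 0)
f*371 + b(11) = -186*371 + 0 = -69006 + 0 = -69006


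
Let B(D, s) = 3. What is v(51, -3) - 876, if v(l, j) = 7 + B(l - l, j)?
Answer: -866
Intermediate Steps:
v(l, j) = 10 (v(l, j) = 7 + 3 = 10)
v(51, -3) - 876 = 10 - 876 = -866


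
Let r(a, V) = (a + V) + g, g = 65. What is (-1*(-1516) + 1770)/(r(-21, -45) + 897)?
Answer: 1643/448 ≈ 3.6674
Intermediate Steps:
r(a, V) = 65 + V + a (r(a, V) = (a + V) + 65 = (V + a) + 65 = 65 + V + a)
(-1*(-1516) + 1770)/(r(-21, -45) + 897) = (-1*(-1516) + 1770)/((65 - 45 - 21) + 897) = (1516 + 1770)/(-1 + 897) = 3286/896 = 3286*(1/896) = 1643/448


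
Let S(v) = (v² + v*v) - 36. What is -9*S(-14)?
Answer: -3204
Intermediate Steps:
S(v) = -36 + 2*v² (S(v) = (v² + v²) - 36 = 2*v² - 36 = -36 + 2*v²)
-9*S(-14) = -9*(-36 + 2*(-14)²) = -9*(-36 + 2*196) = -9*(-36 + 392) = -9*356 = -3204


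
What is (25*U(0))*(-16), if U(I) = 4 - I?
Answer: -1600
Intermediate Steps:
(25*U(0))*(-16) = (25*(4 - 1*0))*(-16) = (25*(4 + 0))*(-16) = (25*4)*(-16) = 100*(-16) = -1600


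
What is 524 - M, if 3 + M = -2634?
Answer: 3161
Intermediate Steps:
M = -2637 (M = -3 - 2634 = -2637)
524 - M = 524 - 1*(-2637) = 524 + 2637 = 3161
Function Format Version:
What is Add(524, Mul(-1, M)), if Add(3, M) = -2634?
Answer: 3161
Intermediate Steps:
M = -2637 (M = Add(-3, -2634) = -2637)
Add(524, Mul(-1, M)) = Add(524, Mul(-1, -2637)) = Add(524, 2637) = 3161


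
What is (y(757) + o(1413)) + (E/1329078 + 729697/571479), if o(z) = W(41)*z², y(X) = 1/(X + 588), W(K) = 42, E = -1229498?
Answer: 4759202023054169253159/56754529097605 ≈ 8.3856e+7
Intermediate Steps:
y(X) = 1/(588 + X)
o(z) = 42*z²
(y(757) + o(1413)) + (E/1329078 + 729697/571479) = (1/(588 + 757) + 42*1413²) + (-1229498/1329078 + 729697/571479) = (1/1345 + 42*1996569) + (-1229498*1/1329078 + 729697*(1/571479)) = (1/1345 + 83855898) + (-614749/664539 + 729697/571479) = 112786182811/1345 + 14843996768/42196675909 = 4759202023054169253159/56754529097605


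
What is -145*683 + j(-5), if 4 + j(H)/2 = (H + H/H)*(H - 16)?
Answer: -98875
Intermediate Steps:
j(H) = -8 + 2*(1 + H)*(-16 + H) (j(H) = -8 + 2*((H + H/H)*(H - 16)) = -8 + 2*((H + 1)*(-16 + H)) = -8 + 2*((1 + H)*(-16 + H)) = -8 + 2*(1 + H)*(-16 + H))
-145*683 + j(-5) = -145*683 + (-40 - 30*(-5) + 2*(-5)**2) = -99035 + (-40 + 150 + 2*25) = -99035 + (-40 + 150 + 50) = -99035 + 160 = -98875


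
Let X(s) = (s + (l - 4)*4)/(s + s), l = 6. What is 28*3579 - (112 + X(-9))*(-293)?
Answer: 2394797/18 ≈ 1.3304e+5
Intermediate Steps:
X(s) = (8 + s)/(2*s) (X(s) = (s + (6 - 4)*4)/(s + s) = (s + 2*4)/((2*s)) = (s + 8)*(1/(2*s)) = (8 + s)*(1/(2*s)) = (8 + s)/(2*s))
28*3579 - (112 + X(-9))*(-293) = 28*3579 - (112 + (1/2)*(8 - 9)/(-9))*(-293) = 100212 - (112 + (1/2)*(-1/9)*(-1))*(-293) = 100212 - (112 + 1/18)*(-293) = 100212 - 2017*(-293)/18 = 100212 - 1*(-590981/18) = 100212 + 590981/18 = 2394797/18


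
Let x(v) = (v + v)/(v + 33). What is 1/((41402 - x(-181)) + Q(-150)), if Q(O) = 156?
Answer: 74/3075111 ≈ 2.4064e-5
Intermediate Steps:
x(v) = 2*v/(33 + v) (x(v) = (2*v)/(33 + v) = 2*v/(33 + v))
1/((41402 - x(-181)) + Q(-150)) = 1/((41402 - 2*(-181)/(33 - 181)) + 156) = 1/((41402 - 2*(-181)/(-148)) + 156) = 1/((41402 - 2*(-181)*(-1)/148) + 156) = 1/((41402 - 1*181/74) + 156) = 1/((41402 - 181/74) + 156) = 1/(3063567/74 + 156) = 1/(3075111/74) = 74/3075111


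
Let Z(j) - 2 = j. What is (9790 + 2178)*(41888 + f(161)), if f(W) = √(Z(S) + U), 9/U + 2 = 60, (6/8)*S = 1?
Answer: 501315584 + 5984*√105618/87 ≈ 5.0134e+8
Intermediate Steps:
S = 4/3 (S = (4/3)*1 = 4/3 ≈ 1.3333)
Z(j) = 2 + j
U = 9/58 (U = 9/(-2 + 60) = 9/58 ≈ 0.15517)
f(W) = √105618/174 (f(W) = √((2 + 4/3) + 9/58) = √(10/3 + 9/58) = √(607/174) = √105618/174)
(9790 + 2178)*(41888 + f(161)) = (9790 + 2178)*(41888 + √105618/174) = 11968*(41888 + √105618/174) = 501315584 + 5984*√105618/87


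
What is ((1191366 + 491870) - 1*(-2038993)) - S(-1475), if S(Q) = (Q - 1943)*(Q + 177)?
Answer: -714335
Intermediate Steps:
S(Q) = (-1943 + Q)*(177 + Q)
((1191366 + 491870) - 1*(-2038993)) - S(-1475) = ((1191366 + 491870) - 1*(-2038993)) - (-343911 + (-1475)² - 1766*(-1475)) = (1683236 + 2038993) - (-343911 + 2175625 + 2604850) = 3722229 - 1*4436564 = 3722229 - 4436564 = -714335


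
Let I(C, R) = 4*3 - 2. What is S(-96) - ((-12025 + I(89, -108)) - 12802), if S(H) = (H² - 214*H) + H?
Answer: 54481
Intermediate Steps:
I(C, R) = 10 (I(C, R) = 12 - 2 = 10)
S(H) = H² - 213*H
S(-96) - ((-12025 + I(89, -108)) - 12802) = -96*(-213 - 96) - ((-12025 + 10) - 12802) = -96*(-309) - (-12015 - 12802) = 29664 - 1*(-24817) = 29664 + 24817 = 54481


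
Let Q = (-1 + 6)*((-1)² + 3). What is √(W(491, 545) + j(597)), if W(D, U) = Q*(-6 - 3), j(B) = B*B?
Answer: 3*√39581 ≈ 596.85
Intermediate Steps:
Q = 20 (Q = 5*(1 + 3) = 5*4 = 20)
j(B) = B²
W(D, U) = -180 (W(D, U) = 20*(-6 - 3) = 20*(-9) = -180)
√(W(491, 545) + j(597)) = √(-180 + 597²) = √(-180 + 356409) = √356229 = 3*√39581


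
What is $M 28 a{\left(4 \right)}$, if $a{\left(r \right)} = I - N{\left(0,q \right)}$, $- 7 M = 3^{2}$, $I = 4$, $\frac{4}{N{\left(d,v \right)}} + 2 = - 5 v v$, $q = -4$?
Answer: $- \frac{5976}{41} \approx -145.76$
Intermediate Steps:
$N{\left(d,v \right)} = \frac{4}{-2 - 5 v^{2}}$ ($N{\left(d,v \right)} = \frac{4}{-2 + - 5 v v} = \frac{4}{-2 - 5 v^{2}}$)
$M = - \frac{9}{7}$ ($M = - \frac{3^{2}}{7} = \left(- \frac{1}{7}\right) 9 = - \frac{9}{7} \approx -1.2857$)
$a{\left(r \right)} = \frac{166}{41}$ ($a{\left(r \right)} = 4 - - \frac{4}{2 + 5 \left(-4\right)^{2}} = 4 - - \frac{4}{2 + 5 \cdot 16} = 4 - - \frac{4}{2 + 80} = 4 - - \frac{4}{82} = 4 - \left(-4\right) \frac{1}{82} = 4 - - \frac{2}{41} = 4 + \frac{2}{41} = \frac{166}{41}$)
$M 28 a{\left(4 \right)} = \left(- \frac{9}{7}\right) 28 \cdot \frac{166}{41} = \left(-36\right) \frac{166}{41} = - \frac{5976}{41}$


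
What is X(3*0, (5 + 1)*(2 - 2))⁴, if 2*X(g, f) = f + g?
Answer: 0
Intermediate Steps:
X(g, f) = f/2 + g/2 (X(g, f) = (f + g)/2 = f/2 + g/2)
X(3*0, (5 + 1)*(2 - 2))⁴ = (((5 + 1)*(2 - 2))/2 + (3*0)/2)⁴ = ((6*0)/2 + (½)*0)⁴ = ((½)*0 + 0)⁴ = (0 + 0)⁴ = 0⁴ = 0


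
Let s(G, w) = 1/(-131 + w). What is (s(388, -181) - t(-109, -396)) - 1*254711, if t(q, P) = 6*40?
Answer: -79544713/312 ≈ -2.5495e+5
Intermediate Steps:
t(q, P) = 240
(s(388, -181) - t(-109, -396)) - 1*254711 = (1/(-131 - 181) - 1*240) - 1*254711 = (1/(-312) - 240) - 254711 = (-1/312 - 240) - 254711 = -74881/312 - 254711 = -79544713/312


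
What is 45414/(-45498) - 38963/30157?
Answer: -523714762/228680531 ≈ -2.2902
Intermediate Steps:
45414/(-45498) - 38963/30157 = 45414*(-1/45498) - 38963*1/30157 = -7569/7583 - 38963/30157 = -523714762/228680531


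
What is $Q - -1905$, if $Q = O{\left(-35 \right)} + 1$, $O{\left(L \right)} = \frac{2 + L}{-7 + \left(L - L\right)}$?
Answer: $\frac{13375}{7} \approx 1910.7$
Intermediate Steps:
$O{\left(L \right)} = - \frac{2}{7} - \frac{L}{7}$ ($O{\left(L \right)} = \frac{2 + L}{-7 + 0} = \frac{2 + L}{-7} = \left(2 + L\right) \left(- \frac{1}{7}\right) = - \frac{2}{7} - \frac{L}{7}$)
$Q = \frac{40}{7}$ ($Q = \left(- \frac{2}{7} - -5\right) + 1 = \left(- \frac{2}{7} + 5\right) + 1 = \frac{33}{7} + 1 = \frac{40}{7} \approx 5.7143$)
$Q - -1905 = \frac{40}{7} - -1905 = \frac{40}{7} + 1905 = \frac{13375}{7}$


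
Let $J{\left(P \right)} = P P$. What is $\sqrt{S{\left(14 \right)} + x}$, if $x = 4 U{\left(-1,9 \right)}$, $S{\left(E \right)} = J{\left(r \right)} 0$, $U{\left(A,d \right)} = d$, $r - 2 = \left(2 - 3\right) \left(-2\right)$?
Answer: $6$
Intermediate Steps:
$r = 4$ ($r = 2 + \left(2 - 3\right) \left(-2\right) = 2 - -2 = 2 + 2 = 4$)
$J{\left(P \right)} = P^{2}$
$S{\left(E \right)} = 0$ ($S{\left(E \right)} = 4^{2} \cdot 0 = 16 \cdot 0 = 0$)
$x = 36$ ($x = 4 \cdot 9 = 36$)
$\sqrt{S{\left(14 \right)} + x} = \sqrt{0 + 36} = \sqrt{36} = 6$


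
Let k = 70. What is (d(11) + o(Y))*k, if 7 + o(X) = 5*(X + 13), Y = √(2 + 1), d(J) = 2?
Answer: 4200 + 350*√3 ≈ 4806.2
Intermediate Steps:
Y = √3 ≈ 1.7320
o(X) = 58 + 5*X (o(X) = -7 + 5*(X + 13) = -7 + 5*(13 + X) = -7 + (65 + 5*X) = 58 + 5*X)
(d(11) + o(Y))*k = (2 + (58 + 5*√3))*70 = (60 + 5*√3)*70 = 4200 + 350*√3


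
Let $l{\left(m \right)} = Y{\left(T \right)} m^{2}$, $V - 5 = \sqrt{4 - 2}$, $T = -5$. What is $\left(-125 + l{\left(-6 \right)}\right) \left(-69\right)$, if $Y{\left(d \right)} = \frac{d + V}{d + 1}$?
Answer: $8625 + 621 \sqrt{2} \approx 9503.2$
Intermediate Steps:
$V = 5 + \sqrt{2}$ ($V = 5 + \sqrt{4 - 2} = 5 + \sqrt{2} \approx 6.4142$)
$Y{\left(d \right)} = \frac{5 + d + \sqrt{2}}{1 + d}$ ($Y{\left(d \right)} = \frac{d + \left(5 + \sqrt{2}\right)}{d + 1} = \frac{5 + d + \sqrt{2}}{1 + d}$)
$l{\left(m \right)} = - \frac{\sqrt{2} m^{2}}{4}$ ($l{\left(m \right)} = \frac{5 - 5 + \sqrt{2}}{1 - 5} m^{2} = \frac{\sqrt{2}}{-4} m^{2} = - \frac{\sqrt{2}}{4} m^{2} = - \frac{\sqrt{2} m^{2}}{4}$)
$\left(-125 + l{\left(-6 \right)}\right) \left(-69\right) = \left(-125 - \frac{\sqrt{2} \left(-6\right)^{2}}{4}\right) \left(-69\right) = \left(-125 - \frac{1}{4} \sqrt{2} \cdot 36\right) \left(-69\right) = \left(-125 - 9 \sqrt{2}\right) \left(-69\right) = 8625 + 621 \sqrt{2}$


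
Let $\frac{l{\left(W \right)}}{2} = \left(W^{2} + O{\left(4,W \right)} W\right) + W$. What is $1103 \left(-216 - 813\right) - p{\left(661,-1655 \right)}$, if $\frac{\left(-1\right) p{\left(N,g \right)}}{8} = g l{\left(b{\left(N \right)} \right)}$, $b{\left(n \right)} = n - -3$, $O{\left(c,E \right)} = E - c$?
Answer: $-23298238987$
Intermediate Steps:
$b{\left(n \right)} = 3 + n$ ($b{\left(n \right)} = n + 3 = 3 + n$)
$l{\left(W \right)} = 2 W + 2 W^{2} + 2 W \left(-4 + W\right)$ ($l{\left(W \right)} = 2 \left(\left(W^{2} + \left(W - 4\right) W\right) + W\right) = 2 \left(\left(W^{2} + \left(-4 + W\right) W\right) + W\right) = 2 \left(\left(W^{2} + W \left(-4 + W\right)\right) + W\right) = 2 \left(W + W^{2} + W \left(-4 + W\right)\right) = 2 W + 2 W^{2} + 2 W \left(-4 + W\right)$)
$p{\left(N,g \right)} = - 16 g \left(3 + N\right) \left(3 + 2 N\right)$ ($p{\left(N,g \right)} = - 8 g 2 \left(3 + N\right) \left(-3 + 2 \left(3 + N\right)\right) = - 8 g 2 \left(3 + N\right) \left(-3 + \left(6 + 2 N\right)\right) = - 8 g 2 \left(3 + N\right) \left(3 + 2 N\right) = - 8 \cdot 2 g \left(3 + N\right) \left(3 + 2 N\right) = - 16 g \left(3 + N\right) \left(3 + 2 N\right)$)
$1103 \left(-216 - 813\right) - p{\left(661,-1655 \right)} = 1103 \left(-216 - 813\right) - \left(-16\right) \left(-1655\right) \left(3 + 661\right) \left(3 + 2 \cdot 661\right) = 1103 \left(-1029\right) - \left(-16\right) \left(-1655\right) 664 \left(3 + 1322\right) = -1134987 - \left(-16\right) \left(-1655\right) 664 \cdot 1325 = -1134987 - 23297104000 = -23298238987$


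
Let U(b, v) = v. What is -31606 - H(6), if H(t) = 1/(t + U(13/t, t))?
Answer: -379273/12 ≈ -31606.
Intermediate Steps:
H(t) = 1/(2*t) (H(t) = 1/(t + t) = 1/(2*t))
-31606 - H(6) = -31606 - 1/(2*6) = -31606 - 1*1/12 = -31606 - 1/12 = -379273/12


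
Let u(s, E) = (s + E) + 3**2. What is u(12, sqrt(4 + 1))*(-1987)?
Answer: -41727 - 1987*sqrt(5) ≈ -46170.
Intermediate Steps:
u(s, E) = 9 + E + s (u(s, E) = (E + s) + 9 = 9 + E + s)
u(12, sqrt(4 + 1))*(-1987) = (9 + sqrt(4 + 1) + 12)*(-1987) = (9 + sqrt(5) + 12)*(-1987) = (21 + sqrt(5))*(-1987) = -41727 - 1987*sqrt(5)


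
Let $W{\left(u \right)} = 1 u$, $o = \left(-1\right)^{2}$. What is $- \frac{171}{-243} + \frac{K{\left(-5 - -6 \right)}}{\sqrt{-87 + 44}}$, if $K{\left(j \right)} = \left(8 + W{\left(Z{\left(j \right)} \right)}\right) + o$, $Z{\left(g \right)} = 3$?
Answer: $\frac{19}{27} - \frac{12 i \sqrt{43}}{43} \approx 0.7037 - 1.83 i$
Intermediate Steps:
$o = 1$
$W{\left(u \right)} = u$
$K{\left(j \right)} = 12$ ($K{\left(j \right)} = \left(8 + 3\right) + 1 = 11 + 1 = 12$)
$- \frac{171}{-243} + \frac{K{\left(-5 - -6 \right)}}{\sqrt{-87 + 44}} = - \frac{171}{-243} + \frac{12}{\sqrt{-87 + 44}} = \left(-171\right) \left(- \frac{1}{243}\right) + \frac{12}{\sqrt{-43}} = \frac{19}{27} + \frac{12}{i \sqrt{43}} = \frac{19}{27} + 12 \left(- \frac{i \sqrt{43}}{43}\right) = \frac{19}{27} - \frac{12 i \sqrt{43}}{43}$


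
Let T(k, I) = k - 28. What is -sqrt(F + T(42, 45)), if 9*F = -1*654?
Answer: -4*I*sqrt(33)/3 ≈ -7.6594*I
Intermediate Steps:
F = -218/3 (F = (-1*654)/9 = (1/9)*(-654) = -218/3 ≈ -72.667)
T(k, I) = -28 + k
-sqrt(F + T(42, 45)) = -sqrt(-218/3 + (-28 + 42)) = -sqrt(-218/3 + 14) = -sqrt(-176/3) = -4*I*sqrt(33)/3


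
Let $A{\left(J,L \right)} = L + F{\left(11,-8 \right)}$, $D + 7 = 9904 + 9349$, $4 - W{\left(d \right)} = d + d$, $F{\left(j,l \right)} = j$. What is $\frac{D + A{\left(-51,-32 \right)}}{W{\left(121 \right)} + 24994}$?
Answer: $\frac{19225}{24756} \approx 0.77658$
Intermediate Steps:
$W{\left(d \right)} = 4 - 2 d$ ($W{\left(d \right)} = 4 - \left(d + d\right) = 4 - 2 d$)
$D = 19246$ ($D = -7 + \left(9904 + 9349\right) = -7 + 19253 = 19246$)
$A{\left(J,L \right)} = 11 + L$ ($A{\left(J,L \right)} = L + 11 = 11 + L$)
$\frac{D + A{\left(-51,-32 \right)}}{W{\left(121 \right)} + 24994} = \frac{19246 + \left(11 - 32\right)}{\left(4 - 242\right) + 24994} = \frac{19246 - 21}{\left(4 - 242\right) + 24994} = \frac{19225}{-238 + 24994} = \frac{19225}{24756}$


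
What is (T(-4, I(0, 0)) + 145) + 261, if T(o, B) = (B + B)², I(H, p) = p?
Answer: 406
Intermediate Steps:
T(o, B) = 4*B² (T(o, B) = (2*B)² = 4*B²)
(T(-4, I(0, 0)) + 145) + 261 = (4*0² + 145) + 261 = (4*0 + 145) + 261 = (0 + 145) + 261 = 145 + 261 = 406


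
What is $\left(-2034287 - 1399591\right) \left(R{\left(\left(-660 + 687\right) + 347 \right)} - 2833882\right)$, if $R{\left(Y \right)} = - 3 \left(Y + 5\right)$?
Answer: $9735109373682$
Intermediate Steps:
$R{\left(Y \right)} = -15 - 3 Y$ ($R{\left(Y \right)} = - 3 \left(5 + Y\right) = -15 - 3 Y$)
$\left(-2034287 - 1399591\right) \left(R{\left(\left(-660 + 687\right) + 347 \right)} - 2833882\right) = \left(-2034287 - 1399591\right) \left(\left(-15 - 3 \left(\left(-660 + 687\right) + 347\right)\right) - 2833882\right) = - 3433878 \left(\left(-15 - 3 \left(27 + 347\right)\right) - 2833882\right) = - 3433878 \left(\left(-15 - 1122\right) - 2833882\right) = - 3433878 \left(-1137 - 2833882\right) = \left(-3433878\right) \left(-2835019\right) = 9735109373682$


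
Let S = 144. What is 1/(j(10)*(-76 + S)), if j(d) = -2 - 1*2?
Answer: -1/272 ≈ -0.0036765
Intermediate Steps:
j(d) = -4 (j(d) = -2 - 2 = -4)
1/(j(10)*(-76 + S)) = 1/(-4*(-76 + 144)) = 1/(-4*68) = 1/(-272) = -1/272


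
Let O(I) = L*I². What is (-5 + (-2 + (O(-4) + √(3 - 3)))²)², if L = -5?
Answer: 45144961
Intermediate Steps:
O(I) = -5*I²
(-5 + (-2 + (O(-4) + √(3 - 3)))²)² = (-5 + (-2 + (-5*(-4)² + √(3 - 3)))²)² = (-5 + (-2 + (-5*16 + √0))²)² = (-5 + (-2 + (-80 + 0))²)² = (-5 + (-2 - 80)²)² = (-5 + (-82)²)² = (-5 + 6724)² = 6719² = 45144961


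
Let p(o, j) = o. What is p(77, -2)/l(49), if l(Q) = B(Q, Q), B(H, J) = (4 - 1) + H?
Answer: 77/52 ≈ 1.4808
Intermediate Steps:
B(H, J) = 3 + H
l(Q) = 3 + Q
p(77, -2)/l(49) = 77/(3 + 49) = 77/52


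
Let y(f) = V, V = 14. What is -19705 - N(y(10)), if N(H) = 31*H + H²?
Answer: -20335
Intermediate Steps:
y(f) = 14
N(H) = H² + 31*H
-19705 - N(y(10)) = -19705 - 14*(31 + 14) = -19705 - 14*45 = -19705 - 1*630 = -19705 - 630 = -20335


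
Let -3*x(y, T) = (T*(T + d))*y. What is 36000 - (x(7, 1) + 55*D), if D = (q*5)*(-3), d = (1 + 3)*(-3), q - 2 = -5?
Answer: 100498/3 ≈ 33499.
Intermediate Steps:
q = -3 (q = 2 - 5 = -3)
d = -12 (d = 4*(-3) = -12)
D = 45 (D = -3*5*(-3) = -15*(-3) = 45)
x(y, T) = -T*y*(-12 + T)/3 (x(y, T) = -T*(T - 12)*y/3 = -T*(-12 + T)*y/3 = -T*y*(-12 + T)/3)
36000 - (x(7, 1) + 55*D) = 36000 - ((1/3)*1*7*(12 - 1*1) + 55*45) = 36000 - ((1/3)*1*7*(12 - 1) + 2475) = 36000 - ((1/3)*1*7*11 + 2475) = 36000 - (77/3 + 2475) = 36000 - 1*7502/3 = 36000 - 7502/3 = 100498/3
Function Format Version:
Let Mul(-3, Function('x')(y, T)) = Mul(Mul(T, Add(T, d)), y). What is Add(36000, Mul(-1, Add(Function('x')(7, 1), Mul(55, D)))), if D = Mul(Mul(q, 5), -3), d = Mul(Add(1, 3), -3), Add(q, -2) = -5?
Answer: Rational(100498, 3) ≈ 33499.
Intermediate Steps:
q = -3 (q = Add(2, -5) = -3)
d = -12 (d = Mul(4, -3) = -12)
D = 45 (D = Mul(Mul(-3, 5), -3) = Mul(-15, -3) = 45)
Function('x')(y, T) = Mul(Rational(-1, 3), T, y, Add(-12, T)) (Function('x')(y, T) = Mul(Rational(-1, 3), Mul(Mul(T, Add(T, -12)), y)) = Mul(Rational(-1, 3), Mul(Mul(T, Add(-12, T)), y)) = Mul(Rational(-1, 3), Mul(T, y, Add(-12, T))) = Mul(Rational(-1, 3), T, y, Add(-12, T)))
Add(36000, Mul(-1, Add(Function('x')(7, 1), Mul(55, D)))) = Add(36000, Mul(-1, Add(Mul(Rational(1, 3), 1, 7, Add(12, Mul(-1, 1))), Mul(55, 45)))) = Add(36000, Mul(-1, Add(Mul(Rational(1, 3), 1, 7, Add(12, -1)), 2475))) = Add(36000, Mul(-1, Add(Mul(Rational(1, 3), 1, 7, 11), 2475))) = Add(36000, Mul(-1, Add(Rational(77, 3), 2475))) = Add(36000, Mul(-1, Rational(7502, 3))) = Add(36000, Rational(-7502, 3)) = Rational(100498, 3)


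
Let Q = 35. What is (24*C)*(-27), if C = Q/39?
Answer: -7560/13 ≈ -581.54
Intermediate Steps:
C = 35/39 ≈ 0.89744
(24*C)*(-27) = (24*(35/39))*(-27) = (280/13)*(-27) = -7560/13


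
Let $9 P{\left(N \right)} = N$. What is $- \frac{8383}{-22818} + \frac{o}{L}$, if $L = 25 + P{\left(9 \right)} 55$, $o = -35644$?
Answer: $- \frac{101581769}{228180} \approx -445.18$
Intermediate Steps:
$P{\left(N \right)} = \frac{N}{9}$
$L = 80$ ($L = 25 + \frac{1}{9} \cdot 9 \cdot 55 = 25 + 1 \cdot 55 = 25 + 55 = 80$)
$- \frac{8383}{-22818} + \frac{o}{L} = - \frac{8383}{-22818} - \frac{35644}{80} = \left(-8383\right) \left(- \frac{1}{22818}\right) - \frac{8911}{20} = \frac{8383}{22818} - \frac{8911}{20} = - \frac{101581769}{228180}$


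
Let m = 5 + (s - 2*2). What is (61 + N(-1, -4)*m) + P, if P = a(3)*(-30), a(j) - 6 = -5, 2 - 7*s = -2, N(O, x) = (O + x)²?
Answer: 492/7 ≈ 70.286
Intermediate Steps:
s = 4/7 (s = 2/7 - ⅐*(-2) = 2/7 + 2/7 = 4/7 ≈ 0.57143)
m = 11/7 (m = 5 + (4/7 - 2*2) = 5 + (4/7 - 4) = 5 - 24/7 = 11/7 ≈ 1.5714)
a(j) = 1 (a(j) = 6 - 5 = 1)
P = -30 (P = 1*(-30) = -30)
(61 + N(-1, -4)*m) + P = (61 + (-1 - 4)²*(11/7)) - 30 = (61 + (-5)²*(11/7)) - 30 = (61 + 25*(11/7)) - 30 = (61 + 275/7) - 30 = 702/7 - 30 = 492/7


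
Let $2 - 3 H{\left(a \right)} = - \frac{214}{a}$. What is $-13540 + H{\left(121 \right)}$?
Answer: $- \frac{1638188}{121} \approx -13539.0$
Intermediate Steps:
$H{\left(a \right)} = \frac{2}{3} + \frac{214}{3 a}$ ($H{\left(a \right)} = \frac{2}{3} - \frac{\left(-214\right) \frac{1}{a}}{3} = \frac{2}{3} + \frac{214}{3 a}$)
$-13540 + H{\left(121 \right)} = -13540 + \frac{2 \left(107 + 121\right)}{3 \cdot 121} = -13540 + \frac{2}{3} \cdot \frac{1}{121} \cdot 228 = -13540 + \frac{152}{121} = - \frac{1638188}{121}$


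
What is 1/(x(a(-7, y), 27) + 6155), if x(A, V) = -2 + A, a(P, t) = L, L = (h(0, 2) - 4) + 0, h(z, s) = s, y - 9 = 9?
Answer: 1/6151 ≈ 0.00016258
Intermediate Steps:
y = 18 (y = 9 + 9 = 18)
L = -2 (L = (2 - 4) + 0 = -2 + 0 = -2)
a(P, t) = -2
1/(x(a(-7, y), 27) + 6155) = 1/((-2 - 2) + 6155) = 1/(-4 + 6155) = 1/6151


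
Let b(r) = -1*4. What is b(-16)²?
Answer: 16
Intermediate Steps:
b(r) = -4
b(-16)² = (-4)² = 16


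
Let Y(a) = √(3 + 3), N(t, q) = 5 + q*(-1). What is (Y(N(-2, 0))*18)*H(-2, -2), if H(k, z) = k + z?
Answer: -72*√6 ≈ -176.36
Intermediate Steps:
N(t, q) = 5 - q
Y(a) = √6
(Y(N(-2, 0))*18)*H(-2, -2) = (√6*18)*(-2 - 2) = (18*√6)*(-4) = -72*√6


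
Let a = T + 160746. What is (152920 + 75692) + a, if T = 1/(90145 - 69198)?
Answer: 8155882027/20947 ≈ 3.8936e+5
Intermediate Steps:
T = 1/20947 ≈ 4.7740e-5
a = 3367146463/20947 (a = 1/20947 + 160746 = 3367146463/20947 ≈ 1.6075e+5)
(152920 + 75692) + a = (152920 + 75692) + 3367146463/20947 = 228612 + 3367146463/20947 = 8155882027/20947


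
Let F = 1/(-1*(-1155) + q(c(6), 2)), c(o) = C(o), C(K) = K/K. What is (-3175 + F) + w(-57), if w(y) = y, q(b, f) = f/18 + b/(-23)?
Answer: -772767761/239099 ≈ -3232.0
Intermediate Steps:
C(K) = 1
c(o) = 1
q(b, f) = -b/23 + f/18 (q(b, f) = f*(1/18) + b*(-1/23) = f/18 - b/23 = -b/23 + f/18)
F = 207/239099 (F = 1/(-1*(-1155) + (-1/23*1 + (1/18)*2)) = 1/(1155 + (-1/23 + 1/9)) = 1/(1155 + 14/207) = 1/(239099/207) = 207/239099 ≈ 0.00086575)
(-3175 + F) + w(-57) = (-3175 + 207/239099) - 57 = -759139118/239099 - 57 = -772767761/239099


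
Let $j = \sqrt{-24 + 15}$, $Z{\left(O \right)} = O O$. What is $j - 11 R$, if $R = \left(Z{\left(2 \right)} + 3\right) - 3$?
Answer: $-44 + 3 i \approx -44.0 + 3.0 i$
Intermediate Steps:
$Z{\left(O \right)} = O^{2}$
$j = 3 i$ ($j = \sqrt{-9} = 3 i \approx 3.0 i$)
$R = 4$ ($R = \left(2^{2} + 3\right) - 3 = \left(4 + 3\right) - 3 = 7 - 3 = 4$)
$j - 11 R = 3 i - 44 = -44 + 3 i$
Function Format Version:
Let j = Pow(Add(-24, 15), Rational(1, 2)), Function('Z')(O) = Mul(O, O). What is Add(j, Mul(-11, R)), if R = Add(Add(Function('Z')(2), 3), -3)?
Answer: Add(-44, Mul(3, I)) ≈ Add(-44.000, Mul(3.0000, I))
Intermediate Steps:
Function('Z')(O) = Pow(O, 2)
j = Mul(3, I) (j = Pow(-9, Rational(1, 2)) = Mul(3, I) ≈ Mul(3.0000, I))
R = 4 (R = Add(Add(Pow(2, 2), 3), -3) = Add(Add(4, 3), -3) = Add(7, -3) = 4)
Add(j, Mul(-11, R)) = Add(Mul(3, I), Mul(-11, 4)) = Add(Mul(3, I), -44) = Add(-44, Mul(3, I))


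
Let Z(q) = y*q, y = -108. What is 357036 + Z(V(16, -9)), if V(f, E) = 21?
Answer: 354768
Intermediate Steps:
Z(q) = -108*q
357036 + Z(V(16, -9)) = 357036 - 108*21 = 357036 - 2268 = 354768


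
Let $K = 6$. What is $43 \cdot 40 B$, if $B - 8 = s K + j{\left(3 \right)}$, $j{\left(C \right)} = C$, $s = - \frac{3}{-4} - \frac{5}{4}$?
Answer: $13760$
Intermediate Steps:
$s = - \frac{1}{2}$ ($s = \left(-3\right) \left(- \frac{1}{4}\right) - \frac{5}{4} = \frac{3}{4} - \frac{5}{4} = - \frac{1}{2} \approx -0.5$)
$B = 8$ ($B = 8 + \left(\left(- \frac{1}{2}\right) 6 + 3\right) = 8 + \left(-3 + 3\right) = 8 + 0 = 8$)
$43 \cdot 40 B = 43 \cdot 40 \cdot 8 = 1720 \cdot 8 = 13760$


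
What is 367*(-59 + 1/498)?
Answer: -10782827/498 ≈ -21652.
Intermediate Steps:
367*(-59 + 1/498) = 367*(-29381/498) = -10782827/498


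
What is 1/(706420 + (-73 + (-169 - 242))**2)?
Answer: 1/940676 ≈ 1.0631e-6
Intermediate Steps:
1/(706420 + (-73 + (-169 - 242))**2) = 1/(706420 + (-73 - 411)**2) = 1/(706420 + (-484)**2) = 1/(706420 + 234256) = 1/940676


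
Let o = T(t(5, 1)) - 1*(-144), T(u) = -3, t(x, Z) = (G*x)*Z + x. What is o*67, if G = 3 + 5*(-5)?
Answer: 9447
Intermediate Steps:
G = -22 (G = 3 - 25 = -22)
t(x, Z) = x - 22*Z*x (t(x, Z) = (-22*x)*Z + x = -22*Z*x + x = x - 22*Z*x)
o = 141 (o = -3 - 1*(-144) = -3 + 144 = 141)
o*67 = 141*67 = 9447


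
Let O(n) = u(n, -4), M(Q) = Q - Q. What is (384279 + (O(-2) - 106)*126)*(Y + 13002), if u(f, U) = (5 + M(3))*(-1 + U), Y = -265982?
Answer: -93039213540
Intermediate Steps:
M(Q) = 0
u(f, U) = -5 + 5*U (u(f, U) = (5 + 0)*(-1 + U) = 5*(-1 + U) = -5 + 5*U)
O(n) = -25 (O(n) = -5 + 5*(-4) = -5 - 20 = -25)
(384279 + (O(-2) - 106)*126)*(Y + 13002) = (384279 + (-25 - 106)*126)*(-265982 + 13002) = (384279 - 131*126)*(-252980) = (384279 - 16506)*(-252980) = 367773*(-252980) = -93039213540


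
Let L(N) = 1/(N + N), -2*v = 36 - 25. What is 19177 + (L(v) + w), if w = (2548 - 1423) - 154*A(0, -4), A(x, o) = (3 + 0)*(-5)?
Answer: 248731/11 ≈ 22612.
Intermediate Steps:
v = -11/2 (v = -(36 - 25)/2 = -1/2*11 = -11/2 ≈ -5.5000)
L(N) = 1/(2*N)
A(x, o) = -15 (A(x, o) = 3*(-5) = -15)
w = 3435 (w = (2548 - 1423) - 154*(-15) = 1125 + 2310 = 3435)
19177 + (L(v) + w) = 19177 + (1/(2*(-11/2)) + 3435) = 19177 + ((1/2)*(-2/11) + 3435) = 19177 + (-1/11 + 3435) = 19177 + 37784/11 = 248731/11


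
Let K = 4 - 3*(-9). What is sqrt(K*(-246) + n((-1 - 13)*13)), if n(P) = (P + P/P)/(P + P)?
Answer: I*sqrt(252587153)/182 ≈ 87.324*I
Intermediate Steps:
n(P) = (1 + P)/(2*P) (n(P) = (P + 1)/((2*P)) = (1 + P)*(1/(2*P)) = (1 + P)/(2*P))
K = 31 (K = 4 + 27 = 31)
sqrt(K*(-246) + n((-1 - 13)*13)) = sqrt(31*(-246) + (1 + (-1 - 13)*13)/(2*(((-1 - 13)*13)))) = sqrt(-7626 + (1 - 14*13)/(2*((-14*13)))) = sqrt(-7626 + (1/2)*(1 - 182)/(-182)) = sqrt(-7626 + (1/2)*(-1/182)*(-181)) = sqrt(-7626 + 181/364) = sqrt(-2775683/364) = I*sqrt(252587153)/182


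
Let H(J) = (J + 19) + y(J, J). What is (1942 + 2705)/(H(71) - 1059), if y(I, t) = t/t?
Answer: -4647/968 ≈ -4.8006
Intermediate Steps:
y(I, t) = 1
H(J) = 20 + J (H(J) = (J + 19) + 1 = (19 + J) + 1 = 20 + J)
(1942 + 2705)/(H(71) - 1059) = (1942 + 2705)/((20 + 71) - 1059) = 4647/(91 - 1059) = 4647/(-968) = 4647*(-1/968) = -4647/968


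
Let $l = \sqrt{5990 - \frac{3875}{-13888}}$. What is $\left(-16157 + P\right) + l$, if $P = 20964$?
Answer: $4807 + \frac{\sqrt{18785515}}{56} \approx 4884.4$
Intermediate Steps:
$l = \frac{\sqrt{18785515}}{56}$ ($l = \sqrt{5990 - - \frac{125}{448}} = \sqrt{5990 + \frac{125}{448}} = \sqrt{\frac{2683645}{448}} = \frac{\sqrt{18785515}}{56} \approx 77.397$)
$\left(-16157 + P\right) + l = \left(-16157 + 20964\right) + \frac{\sqrt{18785515}}{56} = 4807 + \frac{\sqrt{18785515}}{56}$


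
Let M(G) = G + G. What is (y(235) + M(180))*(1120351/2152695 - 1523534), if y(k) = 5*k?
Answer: -1006868791460153/430539 ≈ -2.3386e+9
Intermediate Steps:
M(G) = 2*G
(y(235) + M(180))*(1120351/2152695 - 1523534) = (5*235 + 2*180)*(1120351/2152695 - 1523534) = (1175 + 360)*(1120351*(1/2152695) - 1523534) = 1535*(1120351/2152695 - 1523534) = 1535*(-3279702903779/2152695) = -1006868791460153/430539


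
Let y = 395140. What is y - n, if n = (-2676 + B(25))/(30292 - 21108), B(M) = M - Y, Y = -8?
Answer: 3628968403/9184 ≈ 3.9514e+5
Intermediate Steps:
B(M) = 8 + M (B(M) = M - 1*(-8) = M + 8 = 8 + M)
n = -2643/9184 (n = (-2676 + (8 + 25))/(30292 - 21108) = (-2676 + 33)/9184 = -2643*1/9184 = -2643/9184 ≈ -0.28778)
y - n = 395140 - 1*(-2643/9184) = 395140 + 2643/9184 = 3628968403/9184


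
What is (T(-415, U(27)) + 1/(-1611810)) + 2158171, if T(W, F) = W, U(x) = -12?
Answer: 3477892698359/1611810 ≈ 2.1578e+6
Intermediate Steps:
(T(-415, U(27)) + 1/(-1611810)) + 2158171 = (-415 + 1/(-1611810)) + 2158171 = (-415 - 1/1611810) + 2158171 = -668901151/1611810 + 2158171 = 3477892698359/1611810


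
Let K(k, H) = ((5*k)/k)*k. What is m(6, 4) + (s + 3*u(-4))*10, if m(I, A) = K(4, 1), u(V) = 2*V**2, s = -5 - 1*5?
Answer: 880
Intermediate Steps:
s = -10 (s = -5 - 5 = -10)
K(k, H) = 5*k
m(I, A) = 20 (m(I, A) = 5*4 = 20)
m(6, 4) + (s + 3*u(-4))*10 = 20 + (-10 + 3*(2*(-4)**2))*10 = 20 + (-10 + 3*(2*16))*10 = 20 + (-10 + 3*32)*10 = 20 + (-10 + 96)*10 = 20 + 86*10 = 20 + 860 = 880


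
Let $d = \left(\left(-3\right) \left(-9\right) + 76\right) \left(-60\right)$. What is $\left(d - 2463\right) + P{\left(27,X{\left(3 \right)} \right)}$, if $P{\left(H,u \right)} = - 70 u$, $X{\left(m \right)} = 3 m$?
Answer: $-9273$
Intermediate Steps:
$d = -6180$ ($d = \left(27 + 76\right) \left(-60\right) = 103 \left(-60\right) = -6180$)
$\left(d - 2463\right) + P{\left(27,X{\left(3 \right)} \right)} = \left(-6180 - 2463\right) - 70 \cdot 3 \cdot 3 = -8643 - 630 = -9273$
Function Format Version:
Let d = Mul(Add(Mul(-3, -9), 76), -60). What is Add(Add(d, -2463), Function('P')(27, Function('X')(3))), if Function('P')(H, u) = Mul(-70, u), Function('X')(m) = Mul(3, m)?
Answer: -9273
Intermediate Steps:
d = -6180 (d = Mul(Add(27, 76), -60) = Mul(103, -60) = -6180)
Add(Add(d, -2463), Function('P')(27, Function('X')(3))) = Add(Add(-6180, -2463), Mul(-70, Mul(3, 3))) = Add(-8643, Mul(-70, 9)) = Add(-8643, -630) = -9273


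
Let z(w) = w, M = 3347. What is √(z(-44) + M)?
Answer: 3*√367 ≈ 57.472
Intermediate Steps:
√(z(-44) + M) = √(-44 + 3347) = √3303 = 3*√367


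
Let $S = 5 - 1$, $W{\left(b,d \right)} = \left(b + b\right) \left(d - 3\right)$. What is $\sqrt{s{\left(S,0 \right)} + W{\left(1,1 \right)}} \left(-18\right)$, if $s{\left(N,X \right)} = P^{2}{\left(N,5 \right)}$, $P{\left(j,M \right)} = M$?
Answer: $- 18 \sqrt{21} \approx -82.486$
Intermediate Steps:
$W{\left(b,d \right)} = 2 b \left(-3 + d\right)$
$S = 4$
$s{\left(N,X \right)} = 25$ ($s{\left(N,X \right)} = 5^{2} = 25$)
$\sqrt{s{\left(S,0 \right)} + W{\left(1,1 \right)}} \left(-18\right) = \sqrt{25 + 2 \cdot 1 \left(-3 + 1\right)} \left(-18\right) = \sqrt{25 + 2 \cdot 1 \left(-2\right)} \left(-18\right) = \sqrt{25 - 4} \left(-18\right) = \sqrt{21} \left(-18\right) = - 18 \sqrt{21}$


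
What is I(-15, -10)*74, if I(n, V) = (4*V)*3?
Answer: -8880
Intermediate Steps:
I(n, V) = 12*V
I(-15, -10)*74 = (12*(-10))*74 = -120*74 = -8880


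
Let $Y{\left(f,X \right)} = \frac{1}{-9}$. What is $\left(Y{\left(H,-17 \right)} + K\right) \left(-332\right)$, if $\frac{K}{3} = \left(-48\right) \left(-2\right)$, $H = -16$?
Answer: $- \frac{860212}{9} \approx -95579.0$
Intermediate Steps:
$Y{\left(f,X \right)} = - \frac{1}{9}$
$K = 288$ ($K = 3 \left(\left(-48\right) \left(-2\right)\right) = 3 \cdot 96 = 288$)
$\left(Y{\left(H,-17 \right)} + K\right) \left(-332\right) = \left(- \frac{1}{9} + 288\right) \left(-332\right) = \frac{2591}{9} \left(-332\right) = - \frac{860212}{9}$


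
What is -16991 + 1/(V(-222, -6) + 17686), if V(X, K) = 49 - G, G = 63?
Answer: -300264951/17672 ≈ -16991.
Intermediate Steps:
V(X, K) = -14 (V(X, K) = 49 - 1*63 = 49 - 63 = -14)
-16991 + 1/(V(-222, -6) + 17686) = -16991 + 1/(-14 + 17686) = -16991 + 1/17672 = -300264951/17672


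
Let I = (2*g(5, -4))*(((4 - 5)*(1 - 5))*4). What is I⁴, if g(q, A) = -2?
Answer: 16777216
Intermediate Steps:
I = -64 (I = (2*(-2))*(((4 - 5)*(1 - 5))*4) = -4*(-1*(-4))*4 = -16*4 = -4*16 = -64)
I⁴ = (-64)⁴ = 16777216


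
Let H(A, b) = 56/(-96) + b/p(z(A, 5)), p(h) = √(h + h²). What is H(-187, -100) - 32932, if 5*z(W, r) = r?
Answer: -395191/12 - 50*√2 ≈ -33003.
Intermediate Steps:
z(W, r) = r/5
H(A, b) = -7/12 + b*√2/2 (H(A, b) = 56/(-96) + b/(√(((⅕)*5)*(1 + (⅕)*5))) = 56*(-1/96) + b/(√(1*(1 + 1))) = -7/12 + b/(√(1*2)) = -7/12 + b/(√2) = -7/12 + b*(√2/2) = -7/12 + b*√2/2)
H(-187, -100) - 32932 = (-7/12 + (½)*(-100)*√2) - 32932 = (-7/12 - 50*√2) - 32932 = -395191/12 - 50*√2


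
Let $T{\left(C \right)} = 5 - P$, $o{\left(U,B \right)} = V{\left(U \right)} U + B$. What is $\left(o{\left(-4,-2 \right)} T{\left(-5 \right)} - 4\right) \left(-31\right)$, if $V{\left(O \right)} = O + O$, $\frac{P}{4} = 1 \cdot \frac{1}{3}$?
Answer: $-3286$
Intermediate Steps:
$P = \frac{4}{3}$ ($P = 4 \cdot 1 \cdot \frac{1}{3} = 4 \cdot \frac{1}{3} = \frac{4}{3} \approx 1.3333$)
$V{\left(O \right)} = 2 O$
$o{\left(U,B \right)} = B + 2 U^{2}$ ($o{\left(U,B \right)} = 2 U U + B = 2 U^{2} + B = B + 2 U^{2}$)
$T{\left(C \right)} = \frac{11}{3}$ ($T{\left(C \right)} = 5 - \frac{4}{3} = \frac{11}{3}$)
$\left(o{\left(-4,-2 \right)} T{\left(-5 \right)} - 4\right) \left(-31\right) = \left(\left(-2 + 2 \left(-4\right)^{2}\right) \frac{11}{3} - 4\right) \left(-31\right) = \left(\left(-2 + 2 \cdot 16\right) \frac{11}{3} - 4\right) \left(-31\right) = \left(\left(-2 + 32\right) \frac{11}{3} - 4\right) \left(-31\right) = \left(30 \cdot \frac{11}{3} - 4\right) \left(-31\right) = \left(110 - 4\right) \left(-31\right) = 106 \left(-31\right) = -3286$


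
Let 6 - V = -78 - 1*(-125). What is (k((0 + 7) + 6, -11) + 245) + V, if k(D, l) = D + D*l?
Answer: 74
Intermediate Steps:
V = -41 (V = 6 - (-78 - 1*(-125)) = 6 - (-78 + 125) = 6 - 1*47 = 6 - 47 = -41)
(k((0 + 7) + 6, -11) + 245) + V = (((0 + 7) + 6)*(1 - 11) + 245) - 41 = ((7 + 6)*(-10) + 245) - 41 = (13*(-10) + 245) - 41 = (-130 + 245) - 41 = 115 - 41 = 74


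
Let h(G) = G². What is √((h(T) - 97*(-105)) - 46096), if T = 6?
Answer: 5*I*√1435 ≈ 189.41*I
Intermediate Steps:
√((h(T) - 97*(-105)) - 46096) = √((6² - 97*(-105)) - 46096) = √((36 + 10185) - 46096) = √(10221 - 46096) = √(-35875) = 5*I*√1435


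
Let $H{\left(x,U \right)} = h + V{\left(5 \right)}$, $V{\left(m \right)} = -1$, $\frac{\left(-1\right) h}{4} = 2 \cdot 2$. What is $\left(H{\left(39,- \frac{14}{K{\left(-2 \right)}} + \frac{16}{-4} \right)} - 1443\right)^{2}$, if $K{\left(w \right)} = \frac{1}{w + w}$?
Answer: $2131600$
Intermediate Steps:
$h = -16$ ($h = - 4 \cdot 2 \cdot 2 = \left(-4\right) 4 = -16$)
$K{\left(w \right)} = \frac{1}{2 w}$
$H{\left(x,U \right)} = -17$ ($H{\left(x,U \right)} = -16 - 1 = -17$)
$\left(H{\left(39,- \frac{14}{K{\left(-2 \right)}} + \frac{16}{-4} \right)} - 1443\right)^{2} = \left(-17 - 1443\right)^{2} = \left(-1460\right)^{2} = 2131600$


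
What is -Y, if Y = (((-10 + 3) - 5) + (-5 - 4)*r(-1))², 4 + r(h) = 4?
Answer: -144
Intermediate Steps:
r(h) = 0 (r(h) = -4 + 4 = 0)
Y = 144 (Y = (((-10 + 3) - 5) + (-5 - 4)*0)² = ((-7 - 5) - 9*0)² = (-12 + 0)² = (-12)² = 144)
-Y = -1*144 = -144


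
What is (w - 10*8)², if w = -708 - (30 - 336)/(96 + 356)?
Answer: 31660864225/51076 ≈ 6.1988e+5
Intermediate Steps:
w = -159855/226 (w = -708 - (-306)/452 = -708 - 1*(-153/226) = -708 + 153/226 = -159855/226 ≈ -707.32)
(w - 10*8)² = (-159855/226 - 10*8)² = (-159855/226 - 80)² = (-177935/226)² = 31660864225/51076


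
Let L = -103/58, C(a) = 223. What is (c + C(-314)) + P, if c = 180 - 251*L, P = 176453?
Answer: 10283501/58 ≈ 1.7730e+5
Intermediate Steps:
L = -103/58 (L = -103*1/58 = -103/58 ≈ -1.7759)
c = 36293/58 (c = 180 - 251*(-103/58) = 180 + 25853/58 = 36293/58 ≈ 625.74)
(c + C(-314)) + P = (36293/58 + 223) + 176453 = 49227/58 + 176453 = 10283501/58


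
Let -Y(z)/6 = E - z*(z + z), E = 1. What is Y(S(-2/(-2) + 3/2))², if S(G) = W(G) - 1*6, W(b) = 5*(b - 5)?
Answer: 16818201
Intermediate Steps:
W(b) = -25 + 5*b (W(b) = 5*(-5 + b) = -25 + 5*b)
S(G) = -31 + 5*G (S(G) = (-25 + 5*G) - 1*6 = (-25 + 5*G) - 6 = -31 + 5*G)
Y(z) = -6 + 12*z² (Y(z) = -6*(1 - z*(z + z)) = -6*(1 - z*2*z) = -6*(1 - 2*z²) = -6 + 12*z²)
Y(S(-2/(-2) + 3/2))² = (-6 + 12*(-31 + 5*(-2/(-2) + 3/2))²)² = (-6 + 12*(-31 + 5*(-2*(-½) + 3*(½)))²)² = (-6 + 12*(-31 + 5*(1 + 3/2))²)² = (-6 + 12*(-31 + 5*(5/2))²)² = (-6 + 12*(-31 + 25/2)²)² = (-6 + 12*(-37/2)²)² = (-6 + 12*(1369/4))² = (-6 + 4107)² = 4101² = 16818201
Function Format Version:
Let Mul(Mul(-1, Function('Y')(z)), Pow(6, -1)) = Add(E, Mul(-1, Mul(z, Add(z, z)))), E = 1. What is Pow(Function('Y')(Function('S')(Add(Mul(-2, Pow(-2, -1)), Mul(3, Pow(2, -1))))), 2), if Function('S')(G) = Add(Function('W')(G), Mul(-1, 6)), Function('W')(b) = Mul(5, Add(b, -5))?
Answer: 16818201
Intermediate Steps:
Function('W')(b) = Add(-25, Mul(5, b)) (Function('W')(b) = Mul(5, Add(-5, b)) = Add(-25, Mul(5, b)))
Function('S')(G) = Add(-31, Mul(5, G)) (Function('S')(G) = Add(Add(-25, Mul(5, G)), Mul(-1, 6)) = Add(Add(-25, Mul(5, G)), -6) = Add(-31, Mul(5, G)))
Function('Y')(z) = Add(-6, Mul(12, Pow(z, 2))) (Function('Y')(z) = Mul(-6, Add(1, Mul(-1, Mul(z, Add(z, z))))) = Mul(-6, Add(1, Mul(-1, Mul(z, Mul(2, z))))) = Mul(-6, Add(1, Mul(-1, Mul(2, Pow(z, 2))))) = Mul(-6, Add(1, Mul(-2, Pow(z, 2)))) = Add(-6, Mul(12, Pow(z, 2))))
Pow(Function('Y')(Function('S')(Add(Mul(-2, Pow(-2, -1)), Mul(3, Pow(2, -1))))), 2) = Pow(Add(-6, Mul(12, Pow(Add(-31, Mul(5, Add(Mul(-2, Pow(-2, -1)), Mul(3, Pow(2, -1))))), 2))), 2) = Pow(Add(-6, Mul(12, Pow(Add(-31, Mul(5, Add(Mul(-2, Rational(-1, 2)), Mul(3, Rational(1, 2))))), 2))), 2) = Pow(Add(-6, Mul(12, Pow(Add(-31, Mul(5, Add(1, Rational(3, 2)))), 2))), 2) = Pow(Add(-6, Mul(12, Pow(Add(-31, Mul(5, Rational(5, 2))), 2))), 2) = Pow(Add(-6, Mul(12, Pow(Add(-31, Rational(25, 2)), 2))), 2) = Pow(Add(-6, Mul(12, Pow(Rational(-37, 2), 2))), 2) = Pow(Add(-6, Mul(12, Rational(1369, 4))), 2) = Pow(Add(-6, 4107), 2) = Pow(4101, 2) = 16818201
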